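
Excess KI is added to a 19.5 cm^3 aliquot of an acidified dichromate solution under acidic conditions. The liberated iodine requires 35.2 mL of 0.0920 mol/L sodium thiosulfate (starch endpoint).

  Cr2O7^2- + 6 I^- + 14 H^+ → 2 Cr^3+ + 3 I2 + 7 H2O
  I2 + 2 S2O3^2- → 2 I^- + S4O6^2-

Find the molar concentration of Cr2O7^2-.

n(S2O3^2-) = 0.0352 × 0.0920 = 3.24 × 10^-3 mol
n(I2) = n(S2O3^2-)/2 = 1.62 × 10^-3 mol
From the 1:3 ratio, n(Cr2O7^2-) in the aliquot = 1/3 × 1.62 × 10^-3 = 5.40 × 10^-4 mol
[Cr2O7^2-] = 5.40 × 10^-4 / 0.0195 = 0.0277 mol/L

0.0277 mol/L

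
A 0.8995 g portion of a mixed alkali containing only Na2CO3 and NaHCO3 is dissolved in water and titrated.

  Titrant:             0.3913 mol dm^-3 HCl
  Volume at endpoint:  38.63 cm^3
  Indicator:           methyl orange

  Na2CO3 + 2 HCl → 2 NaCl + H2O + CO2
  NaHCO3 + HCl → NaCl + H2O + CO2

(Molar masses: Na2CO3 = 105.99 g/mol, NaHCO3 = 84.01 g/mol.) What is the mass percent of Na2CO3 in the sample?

n(HCl) = 0.03863 × 0.3913 = 0.01512 mol
Let x = n(Na2CO3), y = n(NaHCO3).
Titrant: 2x + 1y = 0.01512;  mass: 105.99x + 84.01y = 0.8995
Solving, x = 5.971 × 10^-3 mol, y = 3.174 × 10^-3 mol
mass of Na2CO3 = 5.971 × 10^-3 × 105.99 = 0.6329 g
% Na2CO3 = 0.6329 / 0.8995 × 100 = 70.36 %

70.36 %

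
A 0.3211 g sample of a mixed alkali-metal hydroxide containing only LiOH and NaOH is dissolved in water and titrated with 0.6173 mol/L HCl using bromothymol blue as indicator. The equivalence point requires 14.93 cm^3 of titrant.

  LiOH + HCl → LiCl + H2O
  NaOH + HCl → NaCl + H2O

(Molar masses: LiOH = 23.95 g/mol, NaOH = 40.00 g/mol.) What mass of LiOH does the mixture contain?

0.07096 g

n(HCl) = 0.01493 × 0.6173 = 9.216 × 10^-3 mol
Let x = n(LiOH), y = n(NaOH).
Titrant: 1x + 1y = 9.216 × 10^-3;  mass: 23.95x + 40.00y = 0.3211
Solving, x = 2.963 × 10^-3 mol, y = 6.254 × 10^-3 mol
mass of LiOH = 2.963 × 10^-3 × 23.95 = 0.07096 g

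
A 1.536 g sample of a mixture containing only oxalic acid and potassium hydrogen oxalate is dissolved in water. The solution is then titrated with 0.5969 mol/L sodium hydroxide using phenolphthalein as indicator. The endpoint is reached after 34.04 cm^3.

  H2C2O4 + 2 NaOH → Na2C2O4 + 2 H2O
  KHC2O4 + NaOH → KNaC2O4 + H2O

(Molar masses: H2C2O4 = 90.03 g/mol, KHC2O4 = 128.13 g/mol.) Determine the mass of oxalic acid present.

0.5781 g

n(NaOH) = 0.03404 × 0.5969 = 0.02032 mol
Let x = n(H2C2O4), y = n(KHC2O4).
Titrant: 2x + 1y = 0.02032;  mass: 90.03x + 128.13y = 1.536
Solving, x = 6.421 × 10^-3 mol, y = 7.476 × 10^-3 mol
mass of H2C2O4 = 6.421 × 10^-3 × 90.03 = 0.5781 g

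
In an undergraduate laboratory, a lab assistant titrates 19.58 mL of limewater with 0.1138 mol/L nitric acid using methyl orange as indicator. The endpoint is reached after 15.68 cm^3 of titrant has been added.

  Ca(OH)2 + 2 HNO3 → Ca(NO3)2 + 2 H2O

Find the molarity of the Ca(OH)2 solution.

0.04557 mol/L

n(HNO3) = 0.01568 L × 0.1138 mol/L = 1.784 × 10^-3 mol
From the 1:2 mole ratio, n(Ca(OH)2) = 1/2 × 1.784 × 10^-3 = 8.922 × 10^-4 mol
[Ca(OH)2] = 8.922 × 10^-4 mol / 0.01958 L = 0.04557 mol/L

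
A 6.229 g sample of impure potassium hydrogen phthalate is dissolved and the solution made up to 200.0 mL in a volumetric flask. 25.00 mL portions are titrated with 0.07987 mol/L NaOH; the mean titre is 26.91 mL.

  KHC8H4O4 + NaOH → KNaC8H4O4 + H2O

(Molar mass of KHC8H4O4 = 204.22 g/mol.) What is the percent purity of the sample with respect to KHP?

56.37 %

n(NaOH) per titration = 0.02691 × 0.07987 = 2.149 × 10^-3 mol
n(KHC8H4O4) in each aliquot = 2.149 × 10^-3 mol (1:1 ratio)
n(KHC8H4O4) in the whole flask = 2.149 × 10^-3 × 200.0/25.00 = 0.01719 mol
mass of KHC8H4O4 = 0.01719 × 204.22 = 3.511 g
% KHC8H4O4 = 3.511 / 6.229 × 100 = 56.37 %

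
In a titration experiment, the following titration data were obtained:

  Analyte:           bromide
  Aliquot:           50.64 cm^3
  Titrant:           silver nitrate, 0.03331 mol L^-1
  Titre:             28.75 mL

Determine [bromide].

Ag^+ + Br^- → AgBr(s)
n(AgNO3) = 0.02875 L × 0.03331 mol/L = 9.577 × 10^-4 mol
n(Br-) = 9.577 × 10^-4 mol (1:1 mole ratio)
[Br-] = 9.577 × 10^-4 mol / 0.05064 L = 0.01891 mol/L

0.01891 mol/L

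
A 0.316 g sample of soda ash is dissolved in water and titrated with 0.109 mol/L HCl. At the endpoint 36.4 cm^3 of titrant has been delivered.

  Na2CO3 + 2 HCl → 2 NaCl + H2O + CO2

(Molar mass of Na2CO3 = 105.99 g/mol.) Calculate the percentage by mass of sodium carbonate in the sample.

n(HCl) = 0.0364 L × 0.109 mol/L = 3.97 × 10^-3 mol
From the 1:2 ratio, n(Na2CO3) = 1/2 × 3.97 × 10^-3 = 1.98 × 10^-3 mol
mass of Na2CO3 = 1.98 × 10^-3 × 105.99 g/mol = 0.210 g
% Na2CO3 = 0.210 / 0.316 × 100 = 66.5 %

66.5 %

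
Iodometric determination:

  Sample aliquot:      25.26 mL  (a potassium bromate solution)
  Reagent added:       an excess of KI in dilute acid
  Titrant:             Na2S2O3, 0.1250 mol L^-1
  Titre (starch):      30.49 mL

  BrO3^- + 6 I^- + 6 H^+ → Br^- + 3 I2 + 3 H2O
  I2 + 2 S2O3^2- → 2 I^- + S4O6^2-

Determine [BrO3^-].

n(S2O3^2-) = 0.03049 × 0.1250 = 3.811 × 10^-3 mol
n(I2) = n(S2O3^2-)/2 = 1.906 × 10^-3 mol
From the 1:3 ratio, n(BrO3^-) in the aliquot = 1/3 × 1.906 × 10^-3 = 6.352 × 10^-4 mol
[BrO3^-] = 6.352 × 10^-4 / 0.02526 = 0.02515 mol/L

0.02515 mol/L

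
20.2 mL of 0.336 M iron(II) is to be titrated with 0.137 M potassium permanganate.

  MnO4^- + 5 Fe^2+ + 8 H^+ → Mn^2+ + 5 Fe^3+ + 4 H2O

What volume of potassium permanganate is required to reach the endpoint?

9.91 mL

n(Fe2+) = 0.0202 L × 0.336 mol/L = 6.79 × 10^-3 mol
From the 1:5 stoichiometry, n(KMnO4) = 1/5 × 6.79 × 10^-3 = 1.36 × 10^-3 mol
V(KMnO4) = 1.36 × 10^-3 mol / 0.137 mol/L = 0.00991 L = 9.91 mL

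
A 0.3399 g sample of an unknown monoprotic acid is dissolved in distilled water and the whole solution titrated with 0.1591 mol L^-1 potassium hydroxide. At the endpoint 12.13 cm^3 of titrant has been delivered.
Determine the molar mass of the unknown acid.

n(KOH) = 0.01213 L × 0.1591 mol/L = 1.930 × 10^-3 mol
n(HA) = 1.930 × 10^-3 mol (1:1 ratio)
M = m / n = 0.3399 g / 1.930 × 10^-3 mol = 176.1 g/mol

176.1 g/mol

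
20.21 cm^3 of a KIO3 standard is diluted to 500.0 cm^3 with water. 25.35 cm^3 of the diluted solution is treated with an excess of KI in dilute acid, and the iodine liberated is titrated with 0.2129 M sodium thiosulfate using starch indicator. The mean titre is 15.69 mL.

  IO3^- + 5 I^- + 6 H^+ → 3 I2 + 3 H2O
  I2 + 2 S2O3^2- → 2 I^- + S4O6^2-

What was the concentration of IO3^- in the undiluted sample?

0.5433 M

n(S2O3^2-) = 0.01569 × 0.2129 = 3.340 × 10^-3 mol
n(I2) = n(S2O3^2-)/2 = 1.670 × 10^-3 mol
From the 1:3 ratio, n(IO3^-) in the aliquot = 1/3 × 1.670 × 10^-3 = 5.567 × 10^-4 mol
[IO3^-]_dilute = 5.567 × 10^-4 / 0.02535 = 0.02196 mol/L
[IO3^-]_original = 0.02196 × 500.0/20.21 = 0.5433 mol/L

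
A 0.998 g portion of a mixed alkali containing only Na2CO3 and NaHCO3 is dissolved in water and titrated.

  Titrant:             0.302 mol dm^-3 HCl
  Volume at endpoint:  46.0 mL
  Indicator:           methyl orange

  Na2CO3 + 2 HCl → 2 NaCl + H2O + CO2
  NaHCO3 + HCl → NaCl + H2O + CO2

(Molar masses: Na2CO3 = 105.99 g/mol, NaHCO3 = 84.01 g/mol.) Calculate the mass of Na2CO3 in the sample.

n(HCl) = 0.0460 × 0.302 = 0.0139 mol
Let x = n(Na2CO3), y = n(NaHCO3).
Titrant: 2x + 1y = 0.0139;  mass: 105.99x + 84.01y = 0.998
Solving, x = 2.73 × 10^-3 mol, y = 8.44 × 10^-3 mol
mass of Na2CO3 = 2.73 × 10^-3 × 105.99 = 0.289 g

0.289 g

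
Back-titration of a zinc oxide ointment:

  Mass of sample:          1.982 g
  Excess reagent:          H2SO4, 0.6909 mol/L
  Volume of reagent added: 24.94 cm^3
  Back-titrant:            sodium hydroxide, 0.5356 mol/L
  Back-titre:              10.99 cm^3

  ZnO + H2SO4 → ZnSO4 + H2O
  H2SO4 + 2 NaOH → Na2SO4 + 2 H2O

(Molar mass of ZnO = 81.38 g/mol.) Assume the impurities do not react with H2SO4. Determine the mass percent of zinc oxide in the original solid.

n(H2SO4) added = 0.02494 × 0.6909 = 0.01723 mol
n(NaOH) used in back-titration = 0.01099 × 0.5356 = 5.886 × 10^-3 mol
From the 1:2 ratio, n(H2SO4) left over = 1/2 × 5.886 × 10^-3 = 2.943 × 10^-3 mol
n(H2SO4) consumed by analyte = 0.01723 − 2.943 × 10^-3 = 0.01429 mol
n(ZnO) = 0.01429 mol (1:1 ratio)
mass of ZnO = 0.01429 × 81.38 = 1.163 g
% ZnO = 1.163 / 1.982 × 100 = 58.67 %

58.67 %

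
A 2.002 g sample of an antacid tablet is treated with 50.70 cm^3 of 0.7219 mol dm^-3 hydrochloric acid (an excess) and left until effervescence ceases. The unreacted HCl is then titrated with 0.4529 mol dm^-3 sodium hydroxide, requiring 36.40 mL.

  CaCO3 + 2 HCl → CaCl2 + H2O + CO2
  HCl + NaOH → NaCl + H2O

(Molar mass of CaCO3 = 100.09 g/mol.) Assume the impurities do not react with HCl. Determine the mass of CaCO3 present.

1.007 g

n(HCl) added = 0.05070 × 0.7219 = 0.03660 mol
n(NaOH) used in back-titration = 0.03640 × 0.4529 = 0.01649 mol
n(HCl) left over = 0.01649 mol (1:1 ratio)
n(HCl) consumed by analyte = 0.03660 − 0.01649 = 0.02011 mol
From the 1:2 ratio, n(CaCO3) = 1/2 × 0.02011 = 0.01006 mol
mass of CaCO3 = 0.01006 × 100.09 = 1.007 g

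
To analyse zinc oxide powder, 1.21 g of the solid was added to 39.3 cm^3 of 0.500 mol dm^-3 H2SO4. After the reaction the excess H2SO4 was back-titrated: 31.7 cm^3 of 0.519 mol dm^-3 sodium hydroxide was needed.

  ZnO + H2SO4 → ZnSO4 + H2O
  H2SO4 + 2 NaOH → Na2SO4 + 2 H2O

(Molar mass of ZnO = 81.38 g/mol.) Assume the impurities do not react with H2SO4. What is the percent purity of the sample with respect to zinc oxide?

76.8 %

n(H2SO4) added = 0.0393 × 0.500 = 0.0196 mol
n(NaOH) used in back-titration = 0.0317 × 0.519 = 0.0165 mol
From the 1:2 ratio, n(H2SO4) left over = 1/2 × 0.0165 = 8.23 × 10^-3 mol
n(H2SO4) consumed by analyte = 0.0196 − 8.23 × 10^-3 = 0.0114 mol
n(ZnO) = 0.0114 mol (1:1 ratio)
mass of ZnO = 0.0114 × 81.38 = 0.930 g
% ZnO = 0.930 / 1.21 × 100 = 76.8 %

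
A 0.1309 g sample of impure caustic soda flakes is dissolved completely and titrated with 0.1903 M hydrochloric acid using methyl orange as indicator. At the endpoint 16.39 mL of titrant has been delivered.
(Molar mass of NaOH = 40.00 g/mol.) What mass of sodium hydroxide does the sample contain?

0.1248 g

NaOH + HCl → NaCl + H2O
n(HCl) = 0.01639 L × 0.1903 mol/L = 3.119 × 10^-3 mol
n(NaOH) = 3.119 × 10^-3 mol (1:1 ratio)
mass of NaOH = 3.119 × 10^-3 × 40.00 g/mol = 0.1248 g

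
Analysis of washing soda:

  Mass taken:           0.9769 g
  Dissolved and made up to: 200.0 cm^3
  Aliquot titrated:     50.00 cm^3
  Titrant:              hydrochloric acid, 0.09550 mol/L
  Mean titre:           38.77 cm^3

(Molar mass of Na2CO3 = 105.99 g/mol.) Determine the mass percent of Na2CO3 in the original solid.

Na2CO3 + 2 HCl → 2 NaCl + H2O + CO2
n(HCl) per titration = 0.03877 × 0.09550 = 3.703 × 10^-3 mol
From the 1:2 ratio, n(Na2CO3) in each aliquot = 1/2 × 3.703 × 10^-3 = 1.851 × 10^-3 mol
n(Na2CO3) in the whole flask = 1.851 × 10^-3 × 200.0/50.00 = 7.405 × 10^-3 mol
mass of Na2CO3 = 7.405 × 10^-3 × 105.99 = 0.7849 g
% Na2CO3 = 0.7849 / 0.9769 × 100 = 80.34 %

80.34 %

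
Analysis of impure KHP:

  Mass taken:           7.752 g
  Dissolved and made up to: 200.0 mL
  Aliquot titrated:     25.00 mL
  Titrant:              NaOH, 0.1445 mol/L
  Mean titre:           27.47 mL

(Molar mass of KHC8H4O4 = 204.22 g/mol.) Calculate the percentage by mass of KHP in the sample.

KHC8H4O4 + NaOH → KNaC8H4O4 + H2O
n(NaOH) per titration = 0.02747 × 0.1445 = 3.969 × 10^-3 mol
n(KHC8H4O4) in each aliquot = 3.969 × 10^-3 mol (1:1 ratio)
n(KHC8H4O4) in the whole flask = 3.969 × 10^-3 × 200.0/25.00 = 0.03176 mol
mass of KHC8H4O4 = 0.03176 × 204.22 = 6.485 g
% KHC8H4O4 = 6.485 / 7.752 × 100 = 83.66 %

83.66 %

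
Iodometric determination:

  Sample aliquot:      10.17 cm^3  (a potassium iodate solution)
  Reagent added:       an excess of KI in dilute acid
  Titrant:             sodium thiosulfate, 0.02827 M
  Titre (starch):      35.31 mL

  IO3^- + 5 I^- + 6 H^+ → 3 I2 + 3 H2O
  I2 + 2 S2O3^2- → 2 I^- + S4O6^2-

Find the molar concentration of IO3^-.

n(S2O3^2-) = 0.03531 × 0.02827 = 9.982 × 10^-4 mol
n(I2) = n(S2O3^2-)/2 = 4.991 × 10^-4 mol
From the 1:3 ratio, n(IO3^-) in the aliquot = 1/3 × 4.991 × 10^-4 = 1.664 × 10^-4 mol
[IO3^-] = 1.664 × 10^-4 / 0.01017 = 0.01636 mol/L

0.01636 M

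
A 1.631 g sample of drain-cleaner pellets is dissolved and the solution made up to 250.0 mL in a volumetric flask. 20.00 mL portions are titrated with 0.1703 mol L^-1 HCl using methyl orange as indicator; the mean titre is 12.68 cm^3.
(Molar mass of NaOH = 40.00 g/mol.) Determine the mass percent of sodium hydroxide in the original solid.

66.20 %

NaOH + HCl → NaCl + H2O
n(HCl) per titration = 0.01268 × 0.1703 = 2.159 × 10^-3 mol
n(NaOH) in each aliquot = 2.159 × 10^-3 mol (1:1 ratio)
n(NaOH) in the whole flask = 2.159 × 10^-3 × 250.0/20.00 = 0.02699 mol
mass of NaOH = 0.02699 × 40.00 = 1.080 g
% NaOH = 1.080 / 1.631 × 100 = 66.20 %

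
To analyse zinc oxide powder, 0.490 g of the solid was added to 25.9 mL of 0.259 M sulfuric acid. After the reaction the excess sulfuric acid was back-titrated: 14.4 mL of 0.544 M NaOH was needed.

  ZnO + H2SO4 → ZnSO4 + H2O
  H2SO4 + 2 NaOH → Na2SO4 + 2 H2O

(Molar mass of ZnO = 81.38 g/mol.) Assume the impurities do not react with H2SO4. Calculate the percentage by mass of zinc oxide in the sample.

n(H2SO4) added = 0.0259 × 0.259 = 6.71 × 10^-3 mol
n(NaOH) used in back-titration = 0.0144 × 0.544 = 7.83 × 10^-3 mol
From the 1:2 ratio, n(H2SO4) left over = 1/2 × 7.83 × 10^-3 = 3.92 × 10^-3 mol
n(H2SO4) consumed by analyte = 6.71 × 10^-3 − 3.92 × 10^-3 = 2.79 × 10^-3 mol
n(ZnO) = 2.79 × 10^-3 mol (1:1 ratio)
mass of ZnO = 2.79 × 10^-3 × 81.38 = 0.227 g
% ZnO = 0.227 / 0.490 × 100 = 46.4 %

46.4 %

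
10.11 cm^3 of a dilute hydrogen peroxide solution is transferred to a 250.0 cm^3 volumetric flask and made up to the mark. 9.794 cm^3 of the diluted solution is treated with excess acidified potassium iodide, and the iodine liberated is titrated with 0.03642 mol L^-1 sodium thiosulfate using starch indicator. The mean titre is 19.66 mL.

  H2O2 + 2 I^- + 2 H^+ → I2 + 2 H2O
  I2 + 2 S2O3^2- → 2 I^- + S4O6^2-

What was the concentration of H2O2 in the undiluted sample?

0.9039 mol/L

n(S2O3^2-) = 0.01966 × 0.03642 = 7.160 × 10^-4 mol
n(I2) = n(S2O3^2-)/2 = 3.580 × 10^-4 mol
n(H2O2) in the aliquot = 3.580 × 10^-4 mol (1:1 ratio)
[H2O2]_dilute = 3.580 × 10^-4 / 0.009794 = 0.03655 mol/L
[H2O2]_original = 0.03655 × 250.0/10.11 = 0.9039 mol/L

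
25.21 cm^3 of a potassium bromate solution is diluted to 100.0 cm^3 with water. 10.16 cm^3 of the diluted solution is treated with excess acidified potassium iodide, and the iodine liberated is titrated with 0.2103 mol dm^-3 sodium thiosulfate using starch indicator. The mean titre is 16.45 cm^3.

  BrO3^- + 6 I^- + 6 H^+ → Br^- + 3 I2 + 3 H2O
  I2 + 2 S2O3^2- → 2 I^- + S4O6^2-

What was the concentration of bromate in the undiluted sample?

0.2251 mol/L

n(S2O3^2-) = 0.01645 × 0.2103 = 3.459 × 10^-3 mol
n(I2) = n(S2O3^2-)/2 = 1.730 × 10^-3 mol
From the 1:3 ratio, n(BrO3^-) in the aliquot = 1/3 × 1.730 × 10^-3 = 5.766 × 10^-4 mol
[BrO3^-]_dilute = 5.766 × 10^-4 / 0.01016 = 0.05675 mol/L
[BrO3^-]_original = 0.05675 × 100.0/25.21 = 0.2251 mol/L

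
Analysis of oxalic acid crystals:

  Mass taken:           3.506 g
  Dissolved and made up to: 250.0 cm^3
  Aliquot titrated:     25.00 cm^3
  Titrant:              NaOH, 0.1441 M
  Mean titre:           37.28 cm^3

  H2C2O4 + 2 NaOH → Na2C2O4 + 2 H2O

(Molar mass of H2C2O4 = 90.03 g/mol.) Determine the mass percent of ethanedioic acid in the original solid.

n(NaOH) per titration = 0.03728 × 0.1441 = 5.372 × 10^-3 mol
From the 1:2 ratio, n(H2C2O4) in each aliquot = 1/2 × 5.372 × 10^-3 = 2.686 × 10^-3 mol
n(H2C2O4) in the whole flask = 2.686 × 10^-3 × 250.0/25.00 = 0.02686 mol
mass of H2C2O4 = 0.02686 × 90.03 = 2.418 g
% H2C2O4 = 2.418 / 3.506 × 100 = 68.97 %

68.97 %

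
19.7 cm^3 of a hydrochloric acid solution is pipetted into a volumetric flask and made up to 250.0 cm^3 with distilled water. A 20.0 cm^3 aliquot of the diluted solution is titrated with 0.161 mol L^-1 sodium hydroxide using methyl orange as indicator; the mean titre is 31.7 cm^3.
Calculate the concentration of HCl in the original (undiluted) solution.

HCl + NaOH → NaCl + H2O
n(NaOH) = 0.0317 × 0.161 = 5.10 × 10^-3 mol
n(HCl) in the aliquot = 5.10 × 10^-3 mol (1:1 ratio)
[HCl]_dilute = 5.10 × 10^-3 / 0.0200 = 0.255 mol/L
Dilution factor = 250.0 / 19.7 = 12.69
[HCl]_stock = 0.255 × 12.69 = 3.24 mol/L

3.24 mol/L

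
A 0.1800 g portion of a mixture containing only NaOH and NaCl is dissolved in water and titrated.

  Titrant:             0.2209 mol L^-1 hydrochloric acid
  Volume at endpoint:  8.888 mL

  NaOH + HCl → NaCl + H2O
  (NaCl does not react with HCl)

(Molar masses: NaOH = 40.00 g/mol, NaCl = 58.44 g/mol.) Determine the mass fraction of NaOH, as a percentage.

n(HCl) = 0.008888 × 0.2209 = 1.963 × 10^-3 mol
Let x = n(NaOH), y = n(NaCl).
Titrant: 1x = 1.963 × 10^-3;  mass: 40.00x + 58.44y = 0.1800
Solving, x = 1.963 × 10^-3 mol, y = 1.736 × 10^-3 mol
mass of NaOH = 1.963 × 10^-3 × 40.00 = 0.07853 g
% NaOH = 0.07853 / 0.1800 × 100 = 43.63 %

43.63 %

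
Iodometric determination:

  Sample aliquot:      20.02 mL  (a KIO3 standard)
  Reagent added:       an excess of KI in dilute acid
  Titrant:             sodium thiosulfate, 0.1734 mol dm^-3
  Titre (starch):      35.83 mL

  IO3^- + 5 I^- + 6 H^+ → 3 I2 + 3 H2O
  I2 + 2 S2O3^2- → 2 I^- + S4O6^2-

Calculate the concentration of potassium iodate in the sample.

0.05172 mol/L

n(S2O3^2-) = 0.03583 × 0.1734 = 6.213 × 10^-3 mol
n(I2) = n(S2O3^2-)/2 = 3.106 × 10^-3 mol
From the 1:3 ratio, n(IO3^-) in the aliquot = 1/3 × 3.106 × 10^-3 = 1.035 × 10^-3 mol
[IO3^-] = 1.035 × 10^-3 / 0.02002 = 0.05172 mol/L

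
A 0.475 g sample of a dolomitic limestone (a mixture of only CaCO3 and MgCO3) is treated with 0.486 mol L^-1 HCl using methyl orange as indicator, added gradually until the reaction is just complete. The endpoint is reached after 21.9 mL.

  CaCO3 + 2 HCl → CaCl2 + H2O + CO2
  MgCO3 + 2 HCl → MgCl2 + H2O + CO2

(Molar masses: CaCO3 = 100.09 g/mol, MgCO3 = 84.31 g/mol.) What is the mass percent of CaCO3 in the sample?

35.2 %

n(HCl) = 0.0219 × 0.486 = 0.0106 mol
Let x = n(CaCO3), y = n(MgCO3).
Titrant: 2x + 2y = 0.0106;  mass: 100.09x + 84.31y = 0.475
Solving, x = 1.67 × 10^-3 mol, y = 3.65 × 10^-3 mol
mass of CaCO3 = 1.67 × 10^-3 × 100.09 = 0.167 g
% CaCO3 = 0.167 / 0.475 × 100 = 35.2 %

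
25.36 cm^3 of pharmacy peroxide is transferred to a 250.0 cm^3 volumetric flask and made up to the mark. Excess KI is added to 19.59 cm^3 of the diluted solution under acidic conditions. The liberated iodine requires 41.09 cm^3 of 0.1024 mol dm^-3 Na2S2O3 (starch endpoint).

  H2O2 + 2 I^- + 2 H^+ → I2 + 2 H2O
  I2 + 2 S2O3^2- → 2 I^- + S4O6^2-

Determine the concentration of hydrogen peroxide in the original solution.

n(S2O3^2-) = 0.04109 × 0.1024 = 4.208 × 10^-3 mol
n(I2) = n(S2O3^2-)/2 = 2.104 × 10^-3 mol
n(H2O2) in the aliquot = 2.104 × 10^-3 mol (1:1 ratio)
[H2O2]_dilute = 2.104 × 10^-3 / 0.01959 = 0.1074 mol/L
[H2O2]_original = 0.1074 × 250.0/25.36 = 1.059 mol/L

1.059 mol/L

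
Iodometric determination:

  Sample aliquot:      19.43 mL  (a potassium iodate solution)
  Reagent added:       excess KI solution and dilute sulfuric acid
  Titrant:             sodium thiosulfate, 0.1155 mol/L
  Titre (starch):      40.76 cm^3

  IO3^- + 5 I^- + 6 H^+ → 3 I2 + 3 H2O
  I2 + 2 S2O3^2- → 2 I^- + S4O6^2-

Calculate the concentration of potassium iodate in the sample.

0.04038 mol/L

n(S2O3^2-) = 0.04076 × 0.1155 = 4.708 × 10^-3 mol
n(I2) = n(S2O3^2-)/2 = 2.354 × 10^-3 mol
From the 1:3 ratio, n(IO3^-) in the aliquot = 1/3 × 2.354 × 10^-3 = 7.846 × 10^-4 mol
[IO3^-] = 7.846 × 10^-4 / 0.01943 = 0.04038 mol/L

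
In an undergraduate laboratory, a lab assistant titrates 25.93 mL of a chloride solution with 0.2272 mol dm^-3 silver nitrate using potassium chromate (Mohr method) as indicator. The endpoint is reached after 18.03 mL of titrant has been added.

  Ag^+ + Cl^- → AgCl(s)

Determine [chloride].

n(AgNO3) = 0.01803 L × 0.2272 mol/L = 4.096 × 10^-3 mol
n(Cl-) = 4.096 × 10^-3 mol (1:1 mole ratio)
[Cl-] = 4.096 × 10^-3 mol / 0.02593 L = 0.1580 mol/L

0.1580 mol/L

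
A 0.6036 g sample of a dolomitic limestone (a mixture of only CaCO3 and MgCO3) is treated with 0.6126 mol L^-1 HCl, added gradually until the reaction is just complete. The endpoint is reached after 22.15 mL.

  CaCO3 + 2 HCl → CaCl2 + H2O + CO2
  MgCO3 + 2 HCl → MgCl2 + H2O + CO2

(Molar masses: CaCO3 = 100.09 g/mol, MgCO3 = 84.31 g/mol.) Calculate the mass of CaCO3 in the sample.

n(HCl) = 0.02215 × 0.6126 = 0.01357 mol
Let x = n(CaCO3), y = n(MgCO3).
Titrant: 2x + 2y = 0.01357;  mass: 100.09x + 84.31y = 0.6036
Solving, x = 2.002 × 10^-3 mol, y = 4.782 × 10^-3 mol
mass of CaCO3 = 2.002 × 10^-3 × 100.09 = 0.2004 g

0.2004 g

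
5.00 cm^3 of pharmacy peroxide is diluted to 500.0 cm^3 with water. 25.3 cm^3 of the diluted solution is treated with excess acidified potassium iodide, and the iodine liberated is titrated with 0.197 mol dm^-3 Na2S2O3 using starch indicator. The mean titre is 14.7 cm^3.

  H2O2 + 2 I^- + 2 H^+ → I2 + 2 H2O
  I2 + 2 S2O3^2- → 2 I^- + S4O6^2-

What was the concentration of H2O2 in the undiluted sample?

5.72 mol/L

n(S2O3^2-) = 0.0147 × 0.197 = 2.90 × 10^-3 mol
n(I2) = n(S2O3^2-)/2 = 1.45 × 10^-3 mol
n(H2O2) in the aliquot = 1.45 × 10^-3 mol (1:1 ratio)
[H2O2]_dilute = 1.45 × 10^-3 / 0.0253 = 0.0572 mol/L
[H2O2]_original = 0.0572 × 500.0/5.00 = 5.72 mol/L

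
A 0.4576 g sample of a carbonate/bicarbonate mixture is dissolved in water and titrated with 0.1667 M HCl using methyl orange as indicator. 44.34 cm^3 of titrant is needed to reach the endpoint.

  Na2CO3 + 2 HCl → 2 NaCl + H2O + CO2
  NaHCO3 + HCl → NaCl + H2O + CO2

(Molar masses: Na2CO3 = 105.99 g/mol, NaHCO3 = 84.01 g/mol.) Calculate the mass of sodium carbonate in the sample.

0.2791 g

n(HCl) = 0.04434 × 0.1667 = 7.391 × 10^-3 mol
Let x = n(Na2CO3), y = n(NaHCO3).
Titrant: 2x + 1y = 7.391 × 10^-3;  mass: 105.99x + 84.01y = 0.4576
Solving, x = 2.634 × 10^-3 mol, y = 2.124 × 10^-3 mol
mass of Na2CO3 = 2.634 × 10^-3 × 105.99 = 0.2791 g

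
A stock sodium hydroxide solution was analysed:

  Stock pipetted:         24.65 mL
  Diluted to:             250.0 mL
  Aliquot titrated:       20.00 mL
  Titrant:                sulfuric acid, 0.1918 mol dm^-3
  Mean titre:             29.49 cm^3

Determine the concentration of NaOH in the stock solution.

5.736 mol/L

2 NaOH + H2SO4 → Na2SO4 + 2 H2O
n(H2SO4) = 0.02949 × 0.1918 = 5.656 × 10^-3 mol
From the 2:1 ratio, n(NaOH) in the aliquot = 2/1 × 5.656 × 10^-3 = 0.01131 mol
[NaOH]_dilute = 0.01131 / 0.02000 = 0.5656 mol/L
Dilution factor = 250.0 / 24.65 = 10.14
[NaOH]_stock = 0.5656 × 10.14 = 5.736 mol/L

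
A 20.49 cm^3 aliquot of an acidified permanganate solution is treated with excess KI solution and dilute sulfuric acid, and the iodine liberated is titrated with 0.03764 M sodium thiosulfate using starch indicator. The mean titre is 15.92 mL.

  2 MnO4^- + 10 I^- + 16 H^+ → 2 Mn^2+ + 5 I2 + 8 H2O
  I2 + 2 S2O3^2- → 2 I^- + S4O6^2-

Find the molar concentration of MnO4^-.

n(S2O3^2-) = 0.01592 × 0.03764 = 5.992 × 10^-4 mol
n(I2) = n(S2O3^2-)/2 = 2.996 × 10^-4 mol
From the 2:5 ratio, n(MnO4^-) in the aliquot = 2/5 × 2.996 × 10^-4 = 1.198 × 10^-4 mol
[MnO4^-] = 1.198 × 10^-4 / 0.02049 = 0.005849 mol/L

0.005849 M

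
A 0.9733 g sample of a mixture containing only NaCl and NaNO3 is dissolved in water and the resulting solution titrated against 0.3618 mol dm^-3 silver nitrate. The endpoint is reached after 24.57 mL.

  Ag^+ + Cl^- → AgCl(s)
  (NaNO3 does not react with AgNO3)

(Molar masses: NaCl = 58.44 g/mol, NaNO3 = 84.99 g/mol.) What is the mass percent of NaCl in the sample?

n(AgNO3) = 0.02457 × 0.3618 = 8.889 × 10^-3 mol
Let x = n(NaCl), y = n(NaNO3).
Titrant: 1x = 8.889 × 10^-3;  mass: 58.44x + 84.99y = 0.9733
Solving, x = 8.889 × 10^-3 mol, y = 5.339 × 10^-3 mol
mass of NaCl = 8.889 × 10^-3 × 58.44 = 0.5195 g
% NaCl = 0.5195 / 0.9733 × 100 = 53.37 %

53.37 %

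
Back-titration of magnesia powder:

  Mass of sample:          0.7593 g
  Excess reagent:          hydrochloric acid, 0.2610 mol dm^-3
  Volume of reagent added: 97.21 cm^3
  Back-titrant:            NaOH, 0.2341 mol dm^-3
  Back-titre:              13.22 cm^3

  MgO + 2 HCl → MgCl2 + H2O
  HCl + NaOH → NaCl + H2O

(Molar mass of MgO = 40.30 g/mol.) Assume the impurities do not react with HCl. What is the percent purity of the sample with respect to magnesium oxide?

59.12 %

n(HCl) added = 0.09721 × 0.2610 = 0.02537 mol
n(NaOH) used in back-titration = 0.01322 × 0.2341 = 3.095 × 10^-3 mol
n(HCl) left over = 3.095 × 10^-3 mol (1:1 ratio)
n(HCl) consumed by analyte = 0.02537 − 3.095 × 10^-3 = 0.02228 mol
From the 1:2 ratio, n(MgO) = 1/2 × 0.02228 = 0.01114 mol
mass of MgO = 0.01114 × 40.30 = 0.4489 g
% MgO = 0.4489 / 0.7593 × 100 = 59.12 %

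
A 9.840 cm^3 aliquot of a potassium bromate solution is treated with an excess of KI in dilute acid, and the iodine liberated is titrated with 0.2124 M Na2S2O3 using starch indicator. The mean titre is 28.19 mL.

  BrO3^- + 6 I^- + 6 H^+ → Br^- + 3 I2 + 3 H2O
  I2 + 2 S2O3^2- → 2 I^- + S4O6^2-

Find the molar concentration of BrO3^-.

n(S2O3^2-) = 0.02819 × 0.2124 = 5.988 × 10^-3 mol
n(I2) = n(S2O3^2-)/2 = 2.994 × 10^-3 mol
From the 1:3 ratio, n(BrO3^-) in the aliquot = 1/3 × 2.994 × 10^-3 = 9.979 × 10^-4 mol
[BrO3^-] = 9.979 × 10^-4 / 0.009840 = 0.1014 mol/L

0.1014 M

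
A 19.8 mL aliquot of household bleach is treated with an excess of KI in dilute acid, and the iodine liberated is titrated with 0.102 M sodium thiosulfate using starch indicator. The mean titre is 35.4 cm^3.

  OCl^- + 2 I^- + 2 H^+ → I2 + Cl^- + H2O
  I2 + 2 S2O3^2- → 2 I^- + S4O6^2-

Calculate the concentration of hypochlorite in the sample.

n(S2O3^2-) = 0.0354 × 0.102 = 3.61 × 10^-3 mol
n(I2) = n(S2O3^2-)/2 = 1.81 × 10^-3 mol
n(OCl^-) in the aliquot = 1.81 × 10^-3 mol (1:1 ratio)
[OCl^-] = 1.81 × 10^-3 / 0.0198 = 0.0912 mol/L

0.0912 M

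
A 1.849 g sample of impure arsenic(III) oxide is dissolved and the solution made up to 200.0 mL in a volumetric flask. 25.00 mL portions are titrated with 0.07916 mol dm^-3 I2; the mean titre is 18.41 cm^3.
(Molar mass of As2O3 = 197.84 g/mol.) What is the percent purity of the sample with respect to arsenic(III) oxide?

62.37 %

As2O3 + 2 I2 + 2 H2O → As2O5 + 4 HI
n(I2) per titration = 0.01841 × 0.07916 = 1.457 × 10^-3 mol
From the 1:2 ratio, n(As2O3) in each aliquot = 1/2 × 1.457 × 10^-3 = 7.287 × 10^-4 mol
n(As2O3) in the whole flask = 7.287 × 10^-4 × 200.0/25.00 = 5.829 × 10^-3 mol
mass of As2O3 = 5.829 × 10^-3 × 197.84 = 1.153 g
% As2O3 = 1.153 / 1.849 × 100 = 62.37 %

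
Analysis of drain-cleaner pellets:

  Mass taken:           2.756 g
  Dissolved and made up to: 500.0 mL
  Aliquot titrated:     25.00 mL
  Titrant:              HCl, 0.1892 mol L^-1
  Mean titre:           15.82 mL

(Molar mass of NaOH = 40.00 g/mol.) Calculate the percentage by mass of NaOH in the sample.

86.88 %

NaOH + HCl → NaCl + H2O
n(HCl) per titration = 0.01582 × 0.1892 = 2.993 × 10^-3 mol
n(NaOH) in each aliquot = 2.993 × 10^-3 mol (1:1 ratio)
n(NaOH) in the whole flask = 2.993 × 10^-3 × 500.0/25.00 = 0.05986 mol
mass of NaOH = 0.05986 × 40.00 = 2.395 g
% NaOH = 2.395 / 2.756 × 100 = 86.88 %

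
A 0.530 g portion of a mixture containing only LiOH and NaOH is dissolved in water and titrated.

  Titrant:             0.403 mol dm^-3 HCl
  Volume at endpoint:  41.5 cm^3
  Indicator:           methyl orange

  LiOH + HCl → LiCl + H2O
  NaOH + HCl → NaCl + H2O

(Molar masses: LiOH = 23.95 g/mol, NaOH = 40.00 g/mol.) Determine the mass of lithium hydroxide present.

0.207 g

n(HCl) = 0.0415 × 0.403 = 0.0167 mol
Let x = n(LiOH), y = n(NaOH).
Titrant: 1x + 1y = 0.0167;  mass: 23.95x + 40.00y = 0.530
Solving, x = 8.66 × 10^-3 mol, y = 8.07 × 10^-3 mol
mass of LiOH = 8.66 × 10^-3 × 23.95 = 0.207 g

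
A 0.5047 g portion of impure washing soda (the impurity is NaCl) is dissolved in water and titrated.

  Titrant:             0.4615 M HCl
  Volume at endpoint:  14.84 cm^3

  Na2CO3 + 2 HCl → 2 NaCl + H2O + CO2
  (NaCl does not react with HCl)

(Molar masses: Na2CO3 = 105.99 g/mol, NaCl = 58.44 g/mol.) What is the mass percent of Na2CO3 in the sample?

71.91 %

n(HCl) = 0.01484 × 0.4615 = 6.849 × 10^-3 mol
Let x = n(Na2CO3), y = n(NaCl).
Titrant: 2x = 6.849 × 10^-3;  mass: 105.99x + 58.44y = 0.5047
Solving, x = 3.424 × 10^-3 mol, y = 2.426 × 10^-3 mol
mass of Na2CO3 = 3.424 × 10^-3 × 105.99 = 0.3629 g
% Na2CO3 = 0.3629 / 0.5047 × 100 = 71.91 %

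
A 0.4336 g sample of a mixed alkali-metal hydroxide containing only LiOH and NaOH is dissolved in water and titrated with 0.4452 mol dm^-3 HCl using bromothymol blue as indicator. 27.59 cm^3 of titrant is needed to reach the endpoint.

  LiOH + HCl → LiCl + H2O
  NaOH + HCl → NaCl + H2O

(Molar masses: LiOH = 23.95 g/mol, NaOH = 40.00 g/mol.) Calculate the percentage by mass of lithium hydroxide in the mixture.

19.86 %

n(HCl) = 0.02759 × 0.4452 = 0.01228 mol
Let x = n(LiOH), y = n(NaOH).
Titrant: 1x + 1y = 0.01228;  mass: 23.95x + 40.00y = 0.4336
Solving, x = 3.596 × 10^-3 mol, y = 8.687 × 10^-3 mol
mass of LiOH = 3.596 × 10^-3 × 23.95 = 0.08613 g
% LiOH = 0.08613 / 0.4336 × 100 = 19.86 %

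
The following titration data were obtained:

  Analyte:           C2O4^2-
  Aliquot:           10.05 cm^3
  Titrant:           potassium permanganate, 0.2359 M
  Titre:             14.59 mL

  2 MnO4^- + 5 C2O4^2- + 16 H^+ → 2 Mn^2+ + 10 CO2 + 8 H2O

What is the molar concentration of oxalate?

n(KMnO4) = 0.01459 L × 0.2359 mol/L = 3.442 × 10^-3 mol
From the 5:2 mole ratio, n(C2O4^2-) = 5/2 × 3.442 × 10^-3 = 8.604 × 10^-3 mol
[C2O4^2-] = 8.604 × 10^-3 mol / 0.01005 L = 0.8562 mol/L

0.8562 M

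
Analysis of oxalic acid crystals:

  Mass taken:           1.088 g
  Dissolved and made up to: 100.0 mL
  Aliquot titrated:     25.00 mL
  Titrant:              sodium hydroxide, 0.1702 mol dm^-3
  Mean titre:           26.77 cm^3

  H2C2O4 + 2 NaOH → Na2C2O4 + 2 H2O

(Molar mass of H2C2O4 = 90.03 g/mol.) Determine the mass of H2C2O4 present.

0.8204 g

n(NaOH) per titration = 0.02677 × 0.1702 = 4.556 × 10^-3 mol
From the 1:2 ratio, n(H2C2O4) in each aliquot = 1/2 × 4.556 × 10^-3 = 2.278 × 10^-3 mol
n(H2C2O4) in the whole flask = 2.278 × 10^-3 × 100.0/25.00 = 9.113 × 10^-3 mol
mass of H2C2O4 = 9.113 × 10^-3 × 90.03 = 0.8204 g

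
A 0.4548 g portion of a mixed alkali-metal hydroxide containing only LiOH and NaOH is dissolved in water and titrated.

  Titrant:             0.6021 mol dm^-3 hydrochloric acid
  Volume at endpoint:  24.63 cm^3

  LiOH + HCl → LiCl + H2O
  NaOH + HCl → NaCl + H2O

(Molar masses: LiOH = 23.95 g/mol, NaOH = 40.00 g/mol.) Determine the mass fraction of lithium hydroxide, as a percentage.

n(HCl) = 0.02463 × 0.6021 = 0.01483 mol
Let x = n(LiOH), y = n(NaOH).
Titrant: 1x + 1y = 0.01483;  mass: 23.95x + 40.00y = 0.4548
Solving, x = 8.622 × 10^-3 mol, y = 6.207 × 10^-3 mol
mass of LiOH = 8.622 × 10^-3 × 23.95 = 0.2065 g
% LiOH = 0.2065 / 0.4548 × 100 = 45.41 %

45.41 %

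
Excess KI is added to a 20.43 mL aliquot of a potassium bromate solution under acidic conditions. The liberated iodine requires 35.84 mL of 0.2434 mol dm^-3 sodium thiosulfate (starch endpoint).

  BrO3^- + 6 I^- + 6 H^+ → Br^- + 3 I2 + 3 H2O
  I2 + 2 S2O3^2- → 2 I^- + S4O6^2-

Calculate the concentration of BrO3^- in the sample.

0.07117 mol/L

n(S2O3^2-) = 0.03584 × 0.2434 = 8.723 × 10^-3 mol
n(I2) = n(S2O3^2-)/2 = 4.362 × 10^-3 mol
From the 1:3 ratio, n(BrO3^-) in the aliquot = 1/3 × 4.362 × 10^-3 = 1.454 × 10^-3 mol
[BrO3^-] = 1.454 × 10^-3 / 0.02043 = 0.07117 mol/L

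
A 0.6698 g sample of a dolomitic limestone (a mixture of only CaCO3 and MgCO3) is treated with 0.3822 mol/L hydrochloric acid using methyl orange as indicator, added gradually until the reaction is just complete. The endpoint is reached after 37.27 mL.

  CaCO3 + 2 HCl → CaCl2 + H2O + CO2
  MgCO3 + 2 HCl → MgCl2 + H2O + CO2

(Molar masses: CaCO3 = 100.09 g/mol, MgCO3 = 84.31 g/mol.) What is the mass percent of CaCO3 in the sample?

n(HCl) = 0.03727 × 0.3822 = 0.01424 mol
Let x = n(CaCO3), y = n(MgCO3).
Titrant: 2x + 2y = 0.01424;  mass: 100.09x + 84.31y = 0.6698
Solving, x = 4.393 × 10^-3 mol, y = 2.729 × 10^-3 mol
mass of CaCO3 = 4.393 × 10^-3 × 100.09 = 0.4397 g
% CaCO3 = 0.4397 / 0.6698 × 100 = 65.64 %

65.64 %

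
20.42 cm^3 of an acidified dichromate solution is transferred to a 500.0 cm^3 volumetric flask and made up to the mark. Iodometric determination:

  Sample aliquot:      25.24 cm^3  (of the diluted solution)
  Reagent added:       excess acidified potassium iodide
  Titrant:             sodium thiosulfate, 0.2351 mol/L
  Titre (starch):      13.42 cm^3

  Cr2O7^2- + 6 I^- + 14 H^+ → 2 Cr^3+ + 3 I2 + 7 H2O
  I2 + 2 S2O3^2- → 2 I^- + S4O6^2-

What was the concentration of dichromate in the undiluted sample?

n(S2O3^2-) = 0.01342 × 0.2351 = 3.155 × 10^-3 mol
n(I2) = n(S2O3^2-)/2 = 1.578 × 10^-3 mol
From the 1:3 ratio, n(Cr2O7^2-) in the aliquot = 1/3 × 1.578 × 10^-3 = 5.258 × 10^-4 mol
[Cr2O7^2-]_dilute = 5.258 × 10^-4 / 0.02524 = 0.02083 mol/L
[Cr2O7^2-]_original = 0.02083 × 500.0/20.42 = 0.5101 mol/L

0.5101 mol/L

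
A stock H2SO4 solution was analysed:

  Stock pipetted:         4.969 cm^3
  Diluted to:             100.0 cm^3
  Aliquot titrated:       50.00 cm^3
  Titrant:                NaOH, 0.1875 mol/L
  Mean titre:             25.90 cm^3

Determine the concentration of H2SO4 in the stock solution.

H2SO4 + 2 NaOH → Na2SO4 + 2 H2O
n(NaOH) = 0.02590 × 0.1875 = 4.856 × 10^-3 mol
From the 1:2 ratio, n(H2SO4) in the aliquot = 1/2 × 4.856 × 10^-3 = 2.428 × 10^-3 mol
[H2SO4]_dilute = 2.428 × 10^-3 / 0.05000 = 0.04856 mol/L
Dilution factor = 100.0 / 4.969 = 20.12
[H2SO4]_stock = 0.04856 × 20.12 = 0.9773 mol/L

0.9773 mol/L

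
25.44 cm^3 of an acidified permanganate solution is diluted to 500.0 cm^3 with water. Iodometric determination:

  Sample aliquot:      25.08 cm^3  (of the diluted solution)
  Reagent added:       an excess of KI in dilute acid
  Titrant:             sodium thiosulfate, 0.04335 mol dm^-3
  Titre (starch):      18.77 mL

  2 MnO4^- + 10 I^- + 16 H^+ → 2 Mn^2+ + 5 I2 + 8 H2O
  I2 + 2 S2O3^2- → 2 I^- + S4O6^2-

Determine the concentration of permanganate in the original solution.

n(S2O3^2-) = 0.01877 × 0.04335 = 8.137 × 10^-4 mol
n(I2) = n(S2O3^2-)/2 = 4.068 × 10^-4 mol
From the 2:5 ratio, n(MnO4^-) in the aliquot = 2/5 × 4.068 × 10^-4 = 1.627 × 10^-4 mol
[MnO4^-]_dilute = 1.627 × 10^-4 / 0.02508 = 0.006489 mol/L
[MnO4^-]_original = 0.006489 × 500.0/25.44 = 0.1275 mol/L

0.1275 mol/L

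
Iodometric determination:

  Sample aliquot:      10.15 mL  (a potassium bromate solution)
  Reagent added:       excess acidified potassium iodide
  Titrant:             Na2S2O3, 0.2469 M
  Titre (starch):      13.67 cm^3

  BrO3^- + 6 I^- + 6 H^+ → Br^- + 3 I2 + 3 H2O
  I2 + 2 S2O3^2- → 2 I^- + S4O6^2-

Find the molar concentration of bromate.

n(S2O3^2-) = 0.01367 × 0.2469 = 3.375 × 10^-3 mol
n(I2) = n(S2O3^2-)/2 = 1.688 × 10^-3 mol
From the 1:3 ratio, n(BrO3^-) in the aliquot = 1/3 × 1.688 × 10^-3 = 5.625 × 10^-4 mol
[BrO3^-] = 5.625 × 10^-4 / 0.01015 = 0.05542 mol/L

0.05542 M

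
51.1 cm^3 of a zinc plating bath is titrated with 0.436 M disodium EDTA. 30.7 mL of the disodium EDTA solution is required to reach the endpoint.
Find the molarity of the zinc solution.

Zn^2+ + EDTA^4- → [Zn(EDTA)]^2-
n(EDTA) = 0.0307 L × 0.436 mol/L = 0.0134 mol
n(Zn2+) = 0.0134 mol (1:1 mole ratio)
[Zn2+] = 0.0134 mol / 0.0511 L = 0.262 mol/L

0.262 M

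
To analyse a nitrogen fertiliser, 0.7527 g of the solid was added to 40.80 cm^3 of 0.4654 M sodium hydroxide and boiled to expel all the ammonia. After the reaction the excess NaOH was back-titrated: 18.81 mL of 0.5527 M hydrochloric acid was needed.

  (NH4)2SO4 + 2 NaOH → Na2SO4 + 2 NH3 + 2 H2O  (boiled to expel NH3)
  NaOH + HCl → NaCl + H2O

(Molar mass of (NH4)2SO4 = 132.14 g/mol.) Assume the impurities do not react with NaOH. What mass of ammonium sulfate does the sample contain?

n(NaOH) added = 0.04080 × 0.4654 = 0.01899 mol
n(HCl) used in back-titration = 0.01881 × 0.5527 = 0.01040 mol
n(NaOH) left over = 0.01040 mol (1:1 ratio)
n(NaOH) consumed by analyte = 0.01899 − 0.01040 = 8.592 × 10^-3 mol
From the 1:2 ratio, n((NH4)2SO4) = 1/2 × 8.592 × 10^-3 = 4.296 × 10^-3 mol
mass of (NH4)2SO4 = 4.296 × 10^-3 × 132.14 = 0.5677 g

0.5677 g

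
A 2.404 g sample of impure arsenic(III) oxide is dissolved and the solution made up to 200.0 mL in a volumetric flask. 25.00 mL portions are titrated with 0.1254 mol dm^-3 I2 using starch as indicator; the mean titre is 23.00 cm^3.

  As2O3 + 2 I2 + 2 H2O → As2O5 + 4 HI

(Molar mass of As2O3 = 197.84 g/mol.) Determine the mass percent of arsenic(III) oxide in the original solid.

94.94 %

n(I2) per titration = 0.02300 × 0.1254 = 2.884 × 10^-3 mol
From the 1:2 ratio, n(As2O3) in each aliquot = 1/2 × 2.884 × 10^-3 = 1.442 × 10^-3 mol
n(As2O3) in the whole flask = 1.442 × 10^-3 × 200.0/25.00 = 0.01154 mol
mass of As2O3 = 0.01154 × 197.84 = 2.282 g
% As2O3 = 2.282 / 2.404 × 100 = 94.94 %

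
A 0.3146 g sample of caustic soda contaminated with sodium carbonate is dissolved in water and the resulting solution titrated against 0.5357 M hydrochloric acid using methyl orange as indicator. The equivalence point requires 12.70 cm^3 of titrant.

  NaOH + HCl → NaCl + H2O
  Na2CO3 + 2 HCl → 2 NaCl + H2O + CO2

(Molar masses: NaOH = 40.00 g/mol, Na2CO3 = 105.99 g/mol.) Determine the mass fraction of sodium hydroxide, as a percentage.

44.95 %

n(HCl) = 0.01270 × 0.5357 = 6.803 × 10^-3 mol
Let x = n(NaOH), y = n(Na2CO3).
Titrant: 1x + 2y = 6.803 × 10^-3;  mass: 40.00x + 105.99y = 0.3146
Solving, x = 3.536 × 10^-3 mol, y = 1.634 × 10^-3 mol
mass of NaOH = 3.536 × 10^-3 × 40.00 = 0.1414 g
% NaOH = 0.1414 / 0.3146 × 100 = 44.95 %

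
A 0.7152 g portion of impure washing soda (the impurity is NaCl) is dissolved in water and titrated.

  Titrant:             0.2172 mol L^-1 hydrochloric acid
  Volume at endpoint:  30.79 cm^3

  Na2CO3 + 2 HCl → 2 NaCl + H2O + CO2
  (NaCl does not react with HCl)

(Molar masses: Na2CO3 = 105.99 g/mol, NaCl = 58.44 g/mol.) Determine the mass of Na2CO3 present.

n(HCl) = 0.03079 × 0.2172 = 6.688 × 10^-3 mol
Let x = n(Na2CO3), y = n(NaCl).
Titrant: 2x = 6.688 × 10^-3;  mass: 105.99x + 58.44y = 0.7152
Solving, x = 3.344 × 10^-3 mol, y = 6.174 × 10^-3 mol
mass of Na2CO3 = 3.344 × 10^-3 × 105.99 = 0.3544 g

0.3544 g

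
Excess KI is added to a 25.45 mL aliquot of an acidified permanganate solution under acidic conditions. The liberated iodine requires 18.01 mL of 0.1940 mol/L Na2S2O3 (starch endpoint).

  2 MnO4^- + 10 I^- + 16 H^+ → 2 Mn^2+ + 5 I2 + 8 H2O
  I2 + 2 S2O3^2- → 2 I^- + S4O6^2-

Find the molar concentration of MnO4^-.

0.02746 mol/L

n(S2O3^2-) = 0.01801 × 0.1940 = 3.494 × 10^-3 mol
n(I2) = n(S2O3^2-)/2 = 1.747 × 10^-3 mol
From the 2:5 ratio, n(MnO4^-) in the aliquot = 2/5 × 1.747 × 10^-3 = 6.988 × 10^-4 mol
[MnO4^-] = 6.988 × 10^-4 / 0.02545 = 0.02746 mol/L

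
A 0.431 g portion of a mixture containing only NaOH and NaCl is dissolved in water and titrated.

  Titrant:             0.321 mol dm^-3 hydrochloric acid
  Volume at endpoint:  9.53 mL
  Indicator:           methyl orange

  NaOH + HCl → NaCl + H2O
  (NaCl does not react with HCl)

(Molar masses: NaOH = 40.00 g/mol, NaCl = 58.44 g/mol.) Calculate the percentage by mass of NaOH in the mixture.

28.4 %

n(HCl) = 0.00953 × 0.321 = 3.06 × 10^-3 mol
Let x = n(NaOH), y = n(NaCl).
Titrant: 1x = 3.06 × 10^-3;  mass: 40.00x + 58.44y = 0.431
Solving, x = 3.06 × 10^-3 mol, y = 5.28 × 10^-3 mol
mass of NaOH = 3.06 × 10^-3 × 40.00 = 0.122 g
% NaOH = 0.122 / 0.431 × 100 = 28.4 %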